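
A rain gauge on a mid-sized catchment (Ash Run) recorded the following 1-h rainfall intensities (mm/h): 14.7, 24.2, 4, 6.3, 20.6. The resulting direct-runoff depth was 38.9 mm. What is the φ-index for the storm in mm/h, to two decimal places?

Only the 3 blocks with intensity above φ contribute runoff: 14.7, 24.2, 20.6 mm/h.
Σ(I−φ)·Δt = d  ⇒  (14.7+24.2+20.6 − 3φ)·1 = 38.9
φ = (59.50 − 38.9/1) / 3 = 6.87 mm/h.

φ ≈ 6.87 mm/h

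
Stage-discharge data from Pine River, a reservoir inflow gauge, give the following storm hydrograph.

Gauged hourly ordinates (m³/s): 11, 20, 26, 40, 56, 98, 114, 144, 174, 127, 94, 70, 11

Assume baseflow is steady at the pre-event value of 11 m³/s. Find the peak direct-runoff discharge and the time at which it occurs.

Q_p = 163.0 m³/s at t = 8 h

Subtracting baseflow gives direct-runoff ordinates: 0.0, 9.0, 15.0, 29.0, 45.0, 87.0, 103.0, 133.0, 163.0, 116.0, 83.0, 59.0, 0.0 m³/s.
The maximum is 163.0 m³/s, occurring at the reading for t = 8 h.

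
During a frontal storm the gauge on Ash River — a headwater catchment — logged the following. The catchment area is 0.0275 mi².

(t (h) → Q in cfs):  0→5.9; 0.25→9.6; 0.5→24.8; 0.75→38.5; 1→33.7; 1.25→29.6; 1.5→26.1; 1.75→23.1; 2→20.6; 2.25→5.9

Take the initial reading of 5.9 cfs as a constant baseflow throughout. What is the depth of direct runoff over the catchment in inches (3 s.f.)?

Direct runoff: 0.0, 3.7, 18.9, 32.6, 27.8, 23.7, 20.2, 17.2, 14.7, 0.0 cfs; ΣQ_DR = 158.8 cfs.
V = ΣQ_DR · Δt = 158.8 × 900 s = 1.429 × 10^5 ft³.
Over A = 0.0275 mi², depth = V / A = 2.24 in.

d ≈ 2.24 in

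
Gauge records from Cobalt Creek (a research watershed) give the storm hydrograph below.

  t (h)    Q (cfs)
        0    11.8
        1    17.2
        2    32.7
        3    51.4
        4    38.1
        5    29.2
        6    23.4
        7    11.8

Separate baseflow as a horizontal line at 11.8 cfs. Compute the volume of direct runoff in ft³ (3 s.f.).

Direct-runoff ordinates (Q − Q_b): 0.0, 5.4, 20.9, 39.6, 26.3, 17.4, 11.6, 0.0 cfs.
ΣQ_DR = 121.2 cfs.
With Δt = 1 h = 3600 s, V = ΣQ_DR · Δt = 121.2 × 3600 = 4.36 × 10^5 ft³.

V ≈ 4.36 × 10^5 ft³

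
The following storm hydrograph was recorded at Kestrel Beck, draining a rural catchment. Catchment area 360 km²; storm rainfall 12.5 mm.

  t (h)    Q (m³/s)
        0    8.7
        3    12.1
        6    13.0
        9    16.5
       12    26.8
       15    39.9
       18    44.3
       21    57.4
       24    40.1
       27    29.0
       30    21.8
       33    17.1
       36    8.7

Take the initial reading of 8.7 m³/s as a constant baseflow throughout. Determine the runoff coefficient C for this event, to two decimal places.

ΣQ_DR = 222.3 m³/s; V = ΣQ_DR·Δt = 2.401 × 10^6 m³.
Runoff depth d = V / A = 6.669 mm.
C = d / P = 6.669 / 12.5 = 0.53.

C ≈ 0.53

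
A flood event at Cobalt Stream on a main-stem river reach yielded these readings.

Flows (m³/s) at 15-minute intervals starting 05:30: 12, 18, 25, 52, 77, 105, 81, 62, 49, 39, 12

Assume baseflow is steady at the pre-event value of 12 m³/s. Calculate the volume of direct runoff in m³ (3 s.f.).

Direct-runoff ordinates (Q − Q_b): 0.0, 6.0, 13.0, 40.0, 65.0, 93.0, 69.0, 50.0, 37.0, 27.0, 0.0 m³/s.
ΣQ_DR = 400.0 m³/s.
With Δt = 0.25 h = 900 s, V = ΣQ_DR · Δt = 400.0 × 900 = 3.60 × 10^5 m³.

V ≈ 3.60 × 10^5 m³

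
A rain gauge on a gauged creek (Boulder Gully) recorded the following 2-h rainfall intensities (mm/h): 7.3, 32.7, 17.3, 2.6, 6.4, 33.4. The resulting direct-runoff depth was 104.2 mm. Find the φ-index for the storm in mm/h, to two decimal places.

φ ≈ 10.43 mm/h

Only the 3 blocks with intensity above φ contribute runoff: 32.7, 17.3, 33.4 mm/h.
Σ(I−φ)·Δt = d  ⇒  (32.7+17.3+33.4 − 3φ)·2 = 104.2
φ = (83.40 − 104.2/2) / 3 = 10.43 mm/h.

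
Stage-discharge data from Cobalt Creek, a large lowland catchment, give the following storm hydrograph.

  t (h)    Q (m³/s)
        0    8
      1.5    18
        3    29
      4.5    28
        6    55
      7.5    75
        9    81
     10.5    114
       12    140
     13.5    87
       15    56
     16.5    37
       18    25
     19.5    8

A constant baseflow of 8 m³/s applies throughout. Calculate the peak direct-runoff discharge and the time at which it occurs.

Q_p = 132.0 m³/s at t = 12 h

Subtracting baseflow gives direct-runoff ordinates: 0.0, 10.0, 21.0, 20.0, 47.0, 67.0, 73.0, 106.0, 132.0, 79.0, 48.0, 29.0, 17.0, 0.0 m³/s.
The maximum is 132.0 m³/s, occurring at the reading for t = 12 h.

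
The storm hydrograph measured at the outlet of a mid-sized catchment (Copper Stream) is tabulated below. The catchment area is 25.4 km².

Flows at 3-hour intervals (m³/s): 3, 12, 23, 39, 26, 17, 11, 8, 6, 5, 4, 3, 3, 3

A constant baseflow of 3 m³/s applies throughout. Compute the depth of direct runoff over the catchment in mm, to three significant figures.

Direct runoff: 0.0, 9.0, 20.0, 36.0, 23.0, 14.0, 8.0, 5.0, 3.0, 2.0, 1.0, 0.0, 0.0, 0.0 m³/s; ΣQ_DR = 121.0 m³/s.
V = ΣQ_DR · Δt = 121.0 × 10800 s = 1.307 × 10^6 m³.
Over A = 25.4 km², depth = V / A = 51.4 mm.

d ≈ 51.4 mm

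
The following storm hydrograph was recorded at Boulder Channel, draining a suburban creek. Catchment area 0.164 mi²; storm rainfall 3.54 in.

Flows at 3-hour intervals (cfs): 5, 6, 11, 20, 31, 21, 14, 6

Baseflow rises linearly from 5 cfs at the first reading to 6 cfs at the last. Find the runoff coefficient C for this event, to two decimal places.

ΣQ_DR = 70.00 cfs; V = ΣQ_DR·Δt = 7.560 × 10^5 ft³.
Runoff depth d = V / A = 1.984 in.
C = d / P = 1.984 / 3.54 = 0.56.

C ≈ 0.56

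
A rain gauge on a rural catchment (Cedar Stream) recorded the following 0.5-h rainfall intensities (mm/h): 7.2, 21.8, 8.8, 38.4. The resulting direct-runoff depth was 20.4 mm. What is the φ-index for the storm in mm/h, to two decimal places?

Only the 2 blocks with intensity above φ contribute runoff: 21.8, 38.4 mm/h.
Σ(I−φ)·Δt = d  ⇒  (21.8+38.4 − 2φ)·0.5 = 20.4
φ = (60.20 − 20.4/0.5) / 2 = 9.70 mm/h.

φ ≈ 9.70 mm/h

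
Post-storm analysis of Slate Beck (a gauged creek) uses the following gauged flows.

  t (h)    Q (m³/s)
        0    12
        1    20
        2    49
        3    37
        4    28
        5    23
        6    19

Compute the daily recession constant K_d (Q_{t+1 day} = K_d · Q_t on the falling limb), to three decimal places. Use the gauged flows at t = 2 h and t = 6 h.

K_d ≈ 0.003

Between t = 2 h and t = 6 h the flow falls from 49 to 19 m³/s over 4×1 h = 4 h.
Per-interval ratio K = (19/49)^(1/4) = 0.7891; K_d = K^(24/1) = 0.003.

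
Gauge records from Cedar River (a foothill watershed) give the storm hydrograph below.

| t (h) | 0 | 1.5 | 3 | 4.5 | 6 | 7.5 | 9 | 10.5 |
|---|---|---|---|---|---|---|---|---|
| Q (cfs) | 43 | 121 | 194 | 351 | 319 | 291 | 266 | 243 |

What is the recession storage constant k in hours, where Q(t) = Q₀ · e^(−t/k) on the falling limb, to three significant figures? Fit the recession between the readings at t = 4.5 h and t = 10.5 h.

k ≈ 16.3 h

On the falling limb, Q drops from 351 to 243 cfs between t = 4.5 h and t = 10.5 h (Δt = 6 h).
k = −Δt / ln(Q₂/Q₁) = −6 / ln(243/351) = 16.3 h.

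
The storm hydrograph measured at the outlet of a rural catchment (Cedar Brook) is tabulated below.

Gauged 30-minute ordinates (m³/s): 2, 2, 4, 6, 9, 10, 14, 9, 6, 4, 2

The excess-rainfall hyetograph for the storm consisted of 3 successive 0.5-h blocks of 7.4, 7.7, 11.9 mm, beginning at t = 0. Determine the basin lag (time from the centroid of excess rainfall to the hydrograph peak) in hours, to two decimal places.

Centroid of excess rainfall: t_c = Σ P_i·t̄_i / ΣP_i = 0.8333 h (block centres at 0.25, 0.75, 1.25 h).
Hydrograph peak occurs at t = 3 h, so basin lag t_L = 3 − 0.8333 = 2.17 h.

t_L ≈ 2.17 h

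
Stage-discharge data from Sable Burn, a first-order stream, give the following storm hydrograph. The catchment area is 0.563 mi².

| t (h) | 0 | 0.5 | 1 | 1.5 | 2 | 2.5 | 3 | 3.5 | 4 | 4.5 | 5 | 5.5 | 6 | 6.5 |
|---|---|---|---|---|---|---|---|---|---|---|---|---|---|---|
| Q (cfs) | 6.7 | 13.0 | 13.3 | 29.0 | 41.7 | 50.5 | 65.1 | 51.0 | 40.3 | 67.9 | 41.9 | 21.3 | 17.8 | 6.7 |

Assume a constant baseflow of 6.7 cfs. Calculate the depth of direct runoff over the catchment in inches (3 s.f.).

Direct runoff: 0.0, 6.3, 6.6, 22.3, 35.0, 43.8, 58.4, 44.3, 33.6, 61.2, 35.2, 14.6, 11.1, 0.0 cfs; ΣQ_DR = 372.4 cfs.
V = ΣQ_DR · Δt = 372.4 × 1800 s = 6.703 × 10^5 ft³.
Over A = 0.563 mi², depth = V / A = 0.512 in.

d ≈ 0.512 in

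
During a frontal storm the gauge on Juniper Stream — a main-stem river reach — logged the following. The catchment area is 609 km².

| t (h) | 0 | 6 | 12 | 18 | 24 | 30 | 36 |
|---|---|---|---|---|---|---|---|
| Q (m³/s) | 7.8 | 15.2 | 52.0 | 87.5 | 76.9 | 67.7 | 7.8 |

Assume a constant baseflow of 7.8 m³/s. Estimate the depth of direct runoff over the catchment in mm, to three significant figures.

d ≈ 9.23 mm

Direct runoff: 0.0, 7.4, 44.2, 79.7, 69.1, 59.9, 0.0 m³/s; ΣQ_DR = 260.3 m³/s.
V = ΣQ_DR · Δt = 260.3 × 21600 s = 5.622 × 10^6 m³.
Over A = 609 km², depth = V / A = 9.23 mm.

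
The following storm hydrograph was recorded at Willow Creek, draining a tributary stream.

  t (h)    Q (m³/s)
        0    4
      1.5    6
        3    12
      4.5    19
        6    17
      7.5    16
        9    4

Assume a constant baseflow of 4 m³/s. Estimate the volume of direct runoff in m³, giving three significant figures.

V ≈ 2.70 × 10^5 m³

Direct-runoff ordinates (Q − Q_b): 0.0, 2.0, 8.0, 15.0, 13.0, 12.0, 0.0 m³/s.
ΣQ_DR = 50.00 m³/s.
With Δt = 1.5 h = 5400 s, V = ΣQ_DR · Δt = 50.00 × 5400 = 2.70 × 10^5 m³.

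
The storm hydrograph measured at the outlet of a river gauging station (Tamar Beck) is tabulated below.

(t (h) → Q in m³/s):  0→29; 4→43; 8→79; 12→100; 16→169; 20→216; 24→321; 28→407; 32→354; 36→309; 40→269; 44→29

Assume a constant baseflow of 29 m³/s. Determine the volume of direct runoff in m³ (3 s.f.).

V ≈ 2.85 × 10^7 m³

Direct-runoff ordinates (Q − Q_b): 0.0, 14.0, 50.0, 71.0, 140.0, 187.0, 292.0, 378.0, 325.0, 280.0, 240.0, 0.0 m³/s.
ΣQ_DR = 1977 m³/s.
With Δt = 4 h = 14400 s, V = ΣQ_DR · Δt = 1977 × 14400 = 2.85 × 10^7 m³.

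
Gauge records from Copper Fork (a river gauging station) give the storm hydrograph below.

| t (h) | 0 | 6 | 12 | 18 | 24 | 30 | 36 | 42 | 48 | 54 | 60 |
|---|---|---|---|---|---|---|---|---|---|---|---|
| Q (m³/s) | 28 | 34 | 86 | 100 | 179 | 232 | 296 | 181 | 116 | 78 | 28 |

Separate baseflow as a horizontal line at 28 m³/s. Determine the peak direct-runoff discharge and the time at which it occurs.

Q_p = 268.0 m³/s at t = 36 h

Subtracting baseflow gives direct-runoff ordinates: 0.0, 6.0, 58.0, 72.0, 151.0, 204.0, 268.0, 153.0, 88.0, 50.0, 0.0 m³/s.
The maximum is 268.0 m³/s, occurring at the reading for t = 36 h.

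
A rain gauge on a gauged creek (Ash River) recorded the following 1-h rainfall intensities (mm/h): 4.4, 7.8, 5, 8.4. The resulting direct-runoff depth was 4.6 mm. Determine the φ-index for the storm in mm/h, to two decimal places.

Only the 2 blocks with intensity above φ contribute runoff: 7.8, 8.4 mm/h.
Σ(I−φ)·Δt = d  ⇒  (7.8+8.4 − 2φ)·1 = 4.6
φ = (16.20 − 4.6/1) / 2 = 5.80 mm/h.

φ ≈ 5.80 mm/h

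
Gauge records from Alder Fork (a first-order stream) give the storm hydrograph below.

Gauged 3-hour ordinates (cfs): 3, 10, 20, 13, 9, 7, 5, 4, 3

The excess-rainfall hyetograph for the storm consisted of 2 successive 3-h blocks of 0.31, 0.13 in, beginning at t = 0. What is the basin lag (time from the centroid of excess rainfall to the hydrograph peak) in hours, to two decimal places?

t_L ≈ 3.61 h

Centroid of excess rainfall: t_c = Σ P_i·t̄_i / ΣP_i = 2.3864 h (block centres at 1.5, 4.5 h).
Hydrograph peak occurs at t = 6 h, so basin lag t_L = 6 − 2.3864 = 3.61 h.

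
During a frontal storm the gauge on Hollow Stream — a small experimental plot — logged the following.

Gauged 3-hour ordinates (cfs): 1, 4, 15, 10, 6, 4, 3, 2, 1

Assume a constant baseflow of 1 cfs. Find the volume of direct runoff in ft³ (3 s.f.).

Direct-runoff ordinates (Q − Q_b): 0.0, 3.0, 14.0, 9.0, 5.0, 3.0, 2.0, 1.0, 0.0 cfs.
ΣQ_DR = 37.00 cfs.
With Δt = 3 h = 10800 s, V = ΣQ_DR · Δt = 37.00 × 10800 = 4.00 × 10^5 ft³.

V ≈ 4.00 × 10^5 ft³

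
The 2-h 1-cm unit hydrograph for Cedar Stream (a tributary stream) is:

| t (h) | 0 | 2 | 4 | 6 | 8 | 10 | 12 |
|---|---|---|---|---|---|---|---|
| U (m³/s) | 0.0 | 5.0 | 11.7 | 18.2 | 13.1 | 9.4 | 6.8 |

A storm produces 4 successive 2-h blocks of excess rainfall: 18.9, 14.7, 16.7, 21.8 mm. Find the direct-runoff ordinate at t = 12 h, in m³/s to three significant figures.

Q ≈ 88.2 m³/s

By discrete convolution, Q_j = Σ (P_i / 10 mm) · U_{j−i}.
At t = 12 h (j=6): Q = (18.9/10)·6.8 + (14.7/10)·9.4 + (16.7/10)·13.1 + (21.8/10)·18.2 = 88.2 m³/s.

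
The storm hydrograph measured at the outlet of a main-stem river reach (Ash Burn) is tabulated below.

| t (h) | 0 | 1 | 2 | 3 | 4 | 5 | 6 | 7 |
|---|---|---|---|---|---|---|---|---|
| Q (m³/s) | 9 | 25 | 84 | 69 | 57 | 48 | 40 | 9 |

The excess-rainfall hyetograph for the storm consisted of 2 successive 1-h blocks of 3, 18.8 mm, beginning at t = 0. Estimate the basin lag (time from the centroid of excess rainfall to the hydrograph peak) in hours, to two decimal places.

Centroid of excess rainfall: t_c = Σ P_i·t̄_i / ΣP_i = 1.3624 h (block centres at 0.5, 1.5 h).
Hydrograph peak occurs at t = 2 h, so basin lag t_L = 2 − 1.3624 = 0.64 h.

t_L ≈ 0.64 h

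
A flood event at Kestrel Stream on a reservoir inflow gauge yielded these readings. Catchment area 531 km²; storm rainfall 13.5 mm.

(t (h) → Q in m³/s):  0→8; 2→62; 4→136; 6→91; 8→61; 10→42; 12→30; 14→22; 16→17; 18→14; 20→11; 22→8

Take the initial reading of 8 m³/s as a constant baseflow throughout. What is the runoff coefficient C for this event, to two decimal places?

C ≈ 0.41

ΣQ_DR = 406.0 m³/s; V = ΣQ_DR·Δt = 2.923 × 10^6 m³.
Runoff depth d = V / A = 5.505 mm.
C = d / P = 5.505 / 13.5 = 0.41.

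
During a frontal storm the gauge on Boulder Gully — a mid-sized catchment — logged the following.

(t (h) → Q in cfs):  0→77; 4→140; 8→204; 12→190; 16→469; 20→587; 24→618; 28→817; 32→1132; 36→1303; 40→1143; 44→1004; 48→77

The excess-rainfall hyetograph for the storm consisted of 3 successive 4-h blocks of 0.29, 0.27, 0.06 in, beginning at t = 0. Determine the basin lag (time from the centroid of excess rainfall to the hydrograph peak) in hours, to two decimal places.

Centroid of excess rainfall: t_c = Σ P_i·t̄_i / ΣP_i = 4.5161 h (block centres at 2, 6, 10 h).
Hydrograph peak occurs at t = 36 h, so basin lag t_L = 36 − 4.5161 = 31.48 h.

t_L ≈ 31.48 h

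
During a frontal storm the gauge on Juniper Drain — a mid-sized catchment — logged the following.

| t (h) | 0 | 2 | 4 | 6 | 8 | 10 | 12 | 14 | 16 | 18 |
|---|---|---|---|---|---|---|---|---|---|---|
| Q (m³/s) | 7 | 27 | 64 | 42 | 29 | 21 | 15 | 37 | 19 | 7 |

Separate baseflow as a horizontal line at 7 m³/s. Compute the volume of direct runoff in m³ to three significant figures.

V ≈ 1.43 × 10^6 m³

Direct-runoff ordinates (Q − Q_b): 0.0, 20.0, 57.0, 35.0, 22.0, 14.0, 8.0, 30.0, 12.0, 0.0 m³/s.
ΣQ_DR = 198.0 m³/s.
With Δt = 2 h = 7200 s, V = ΣQ_DR · Δt = 198.0 × 7200 = 1.43 × 10^6 m³.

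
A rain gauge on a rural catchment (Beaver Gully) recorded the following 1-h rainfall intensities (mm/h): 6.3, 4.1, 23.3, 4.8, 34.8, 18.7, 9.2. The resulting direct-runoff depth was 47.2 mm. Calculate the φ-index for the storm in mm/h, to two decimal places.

φ ≈ 9.87 mm/h

Only the 3 blocks with intensity above φ contribute runoff: 23.3, 34.8, 18.7 mm/h.
Σ(I−φ)·Δt = d  ⇒  (23.3+34.8+18.7 − 3φ)·1 = 47.2
φ = (76.80 − 47.2/1) / 3 = 9.87 mm/h.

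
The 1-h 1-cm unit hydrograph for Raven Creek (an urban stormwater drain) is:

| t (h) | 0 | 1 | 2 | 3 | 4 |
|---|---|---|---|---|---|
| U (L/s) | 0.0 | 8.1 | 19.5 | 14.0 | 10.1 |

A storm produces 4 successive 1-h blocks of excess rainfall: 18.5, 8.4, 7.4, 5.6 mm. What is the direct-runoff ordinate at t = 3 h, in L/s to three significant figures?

Q ≈ 48.3 L/s

By discrete convolution, Q_j = Σ (P_i / 10 mm) · U_{j−i}.
At t = 3 h (j=3): Q = (18.5/10)·14.0 + (8.4/10)·19.5 + (7.4/10)·8.1 + (5.6/10)·0.0 = 48.3 L/s.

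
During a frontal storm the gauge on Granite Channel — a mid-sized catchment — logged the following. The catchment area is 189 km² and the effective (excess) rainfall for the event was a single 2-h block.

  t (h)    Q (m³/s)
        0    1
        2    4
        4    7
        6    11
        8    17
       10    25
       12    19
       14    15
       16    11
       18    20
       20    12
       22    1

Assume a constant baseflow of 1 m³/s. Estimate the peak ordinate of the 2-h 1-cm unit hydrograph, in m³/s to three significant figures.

Direct runoff: 0.0, 3.0, 6.0, 10.0, 16.0, 24.0, 18.0, 14.0, 10.0, 19.0, 11.0, 0.0 m³/s; ΣQ_DR = 131.0 m³/s, peak = 24.0 m³/s.
Runoff depth d = ΣQ_DR·Δt / A = 131.0 × 7200 / (189 km²) = 4.990 mm.
The 1-cm UH is the DRH scaled by (10 mm)/d, so U_p = 24.0 × 10/4.990 = 48.1 m³/s.

U_p ≈ 48.1 m³/s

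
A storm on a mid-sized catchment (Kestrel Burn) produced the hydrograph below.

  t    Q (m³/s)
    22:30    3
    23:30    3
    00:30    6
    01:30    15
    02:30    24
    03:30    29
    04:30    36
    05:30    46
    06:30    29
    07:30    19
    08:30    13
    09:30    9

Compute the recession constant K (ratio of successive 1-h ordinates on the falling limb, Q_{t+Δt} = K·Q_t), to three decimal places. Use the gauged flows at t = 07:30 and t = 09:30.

Using the recession-limb readings at t = 07:30 and t = 09:30: Q falls from 19 to 9 m³/s over 2 intervals.
K = (Q₂/Q₁)^(1/2) = (9/19)^(1/2) = 0.688.

K ≈ 0.688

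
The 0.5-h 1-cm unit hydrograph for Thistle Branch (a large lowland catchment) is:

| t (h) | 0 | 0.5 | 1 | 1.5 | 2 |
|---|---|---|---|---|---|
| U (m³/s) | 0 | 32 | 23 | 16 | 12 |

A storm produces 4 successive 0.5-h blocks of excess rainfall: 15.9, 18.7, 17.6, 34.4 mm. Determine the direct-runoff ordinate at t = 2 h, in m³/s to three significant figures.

Q ≈ 200 m³/s

By discrete convolution, Q_j = Σ (P_i / 10 mm) · U_{j−i}.
At t = 2 h (j=4): Q = (15.9/10)·12 + (18.7/10)·16 + (17.6/10)·23 + (34.4/10)·32 = 200 m³/s.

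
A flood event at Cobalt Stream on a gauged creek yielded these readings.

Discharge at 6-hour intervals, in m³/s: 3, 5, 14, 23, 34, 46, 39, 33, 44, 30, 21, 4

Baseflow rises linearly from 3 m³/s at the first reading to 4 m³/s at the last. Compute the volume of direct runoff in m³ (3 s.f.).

Direct-runoff ordinates (Q − Q_b): 0.00, 1.91, 10.82, 19.73, 30.64, 42.55, 35.45, 29.36, 40.27, 26.18, 17.09, 0.00 m³/s.
ΣQ_DR = 254.0 m³/s.
With Δt = 6 h = 21600 s, V = ΣQ_DR · Δt = 254.0 × 21600 = 5.49 × 10^6 m³.

V ≈ 5.49 × 10^6 m³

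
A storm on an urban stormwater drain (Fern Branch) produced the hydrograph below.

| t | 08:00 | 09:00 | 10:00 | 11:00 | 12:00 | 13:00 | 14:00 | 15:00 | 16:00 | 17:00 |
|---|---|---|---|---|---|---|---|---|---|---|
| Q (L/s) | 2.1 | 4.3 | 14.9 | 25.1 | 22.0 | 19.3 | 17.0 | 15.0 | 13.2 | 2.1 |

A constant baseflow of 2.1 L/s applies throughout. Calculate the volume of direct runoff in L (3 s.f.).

V ≈ 4.10 × 10^5 L

Direct-runoff ordinates (Q − Q_b): 0.0, 2.2, 12.8, 23.0, 19.9, 17.2, 14.9, 12.9, 11.1, 0.0 L/s.
ΣQ_DR = 114.0 L/s.
With Δt = 1 h = 3600 s, V = ΣQ_DR · Δt = 114.0 × 3600 = 4.10 × 10^5 L.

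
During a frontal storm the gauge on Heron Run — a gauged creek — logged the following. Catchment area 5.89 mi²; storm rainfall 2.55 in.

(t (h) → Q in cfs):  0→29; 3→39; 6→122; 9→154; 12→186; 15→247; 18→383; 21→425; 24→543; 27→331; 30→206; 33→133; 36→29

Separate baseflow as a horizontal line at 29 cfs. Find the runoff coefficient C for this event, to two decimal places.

C ≈ 0.76

ΣQ_DR = 2450 cfs; V = ΣQ_DR·Δt = 2.646 × 10^7 ft³.
Runoff depth d = V / A = 1.934 in.
C = d / P = 1.934 / 2.55 = 0.76.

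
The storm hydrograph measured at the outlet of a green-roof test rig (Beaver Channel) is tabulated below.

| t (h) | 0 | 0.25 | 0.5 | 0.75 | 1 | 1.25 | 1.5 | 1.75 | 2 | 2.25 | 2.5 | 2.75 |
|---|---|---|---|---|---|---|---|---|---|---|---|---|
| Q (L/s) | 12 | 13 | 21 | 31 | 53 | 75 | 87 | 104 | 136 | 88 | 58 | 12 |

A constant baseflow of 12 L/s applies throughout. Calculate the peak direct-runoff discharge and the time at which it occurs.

Subtracting baseflow gives direct-runoff ordinates: 0.0, 1.0, 9.0, 19.0, 41.0, 63.0, 75.0, 92.0, 124.0, 76.0, 46.0, 0.0 L/s.
The maximum is 124.0 L/s, occurring at the reading for t = 2 h.

Q_p = 124.0 L/s at t = 2 h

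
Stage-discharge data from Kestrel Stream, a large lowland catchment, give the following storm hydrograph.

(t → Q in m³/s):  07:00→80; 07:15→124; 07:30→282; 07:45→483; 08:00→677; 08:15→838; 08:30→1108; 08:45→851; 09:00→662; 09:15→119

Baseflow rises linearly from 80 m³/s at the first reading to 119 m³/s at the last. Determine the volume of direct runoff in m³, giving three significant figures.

V ≈ 3.81 × 10^6 m³

Direct-runoff ordinates (Q − Q_b): 0.00, 39.67, 193.33, 390.00, 579.67, 736.33, 1002.00, 740.67, 547.33, 0.00 m³/s.
ΣQ_DR = 4229 m³/s.
With Δt = 0.25 h = 900 s, V = ΣQ_DR · Δt = 4229 × 900 = 3.81 × 10^6 m³.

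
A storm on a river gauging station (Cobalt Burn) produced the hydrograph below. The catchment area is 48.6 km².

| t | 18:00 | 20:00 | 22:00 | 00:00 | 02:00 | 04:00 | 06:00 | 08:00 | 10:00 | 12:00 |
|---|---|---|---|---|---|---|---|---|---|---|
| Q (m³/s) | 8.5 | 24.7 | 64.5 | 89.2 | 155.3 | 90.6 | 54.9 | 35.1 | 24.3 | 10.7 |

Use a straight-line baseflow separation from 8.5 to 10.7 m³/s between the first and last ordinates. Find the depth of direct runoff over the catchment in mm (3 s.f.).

Direct runoff: 0.00, 15.96, 55.51, 79.97, 145.82, 80.88, 44.93, 24.89, 13.84, 0.00 m³/s; ΣQ_DR = 461.8 m³/s.
V = ΣQ_DR · Δt = 461.8 × 7200 s = 3.325 × 10^6 m³.
Over A = 48.6 km², depth = V / A = 68.4 mm.

d ≈ 68.4 mm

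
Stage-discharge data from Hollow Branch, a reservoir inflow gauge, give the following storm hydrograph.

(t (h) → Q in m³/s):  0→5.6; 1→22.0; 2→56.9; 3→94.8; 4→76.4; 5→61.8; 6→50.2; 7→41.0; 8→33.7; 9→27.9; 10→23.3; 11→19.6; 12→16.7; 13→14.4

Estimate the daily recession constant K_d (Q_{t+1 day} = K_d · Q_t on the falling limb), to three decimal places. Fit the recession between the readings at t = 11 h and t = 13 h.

K_d ≈ 0.025

Between t = 11 h and t = 13 h the flow falls from 19.6 to 14.4 m³/s over 2×1 h = 2 h.
Per-interval ratio K = (14.4/19.6)^(1/2) = 0.8571; K_d = K^(24/1) = 0.025.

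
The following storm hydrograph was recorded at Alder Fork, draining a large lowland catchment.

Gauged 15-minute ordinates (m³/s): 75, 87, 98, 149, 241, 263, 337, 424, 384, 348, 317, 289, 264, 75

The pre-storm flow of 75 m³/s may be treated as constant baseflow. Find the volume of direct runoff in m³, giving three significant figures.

V ≈ 2.07 × 10^6 m³

Direct-runoff ordinates (Q − Q_b): 0.0, 12.0, 23.0, 74.0, 166.0, 188.0, 262.0, 349.0, 309.0, 273.0, 242.0, 214.0, 189.0, 0.0 m³/s.
ΣQ_DR = 2301 m³/s.
With Δt = 0.25 h = 900 s, V = ΣQ_DR · Δt = 2301 × 900 = 2.07 × 10^6 m³.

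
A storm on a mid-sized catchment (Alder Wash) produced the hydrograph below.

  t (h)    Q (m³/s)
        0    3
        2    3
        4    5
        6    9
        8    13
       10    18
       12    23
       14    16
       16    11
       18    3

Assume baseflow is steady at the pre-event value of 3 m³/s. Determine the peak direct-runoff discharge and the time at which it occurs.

Q_p = 20.0 m³/s at t = 12 h

Subtracting baseflow gives direct-runoff ordinates: 0.0, 0.0, 2.0, 6.0, 10.0, 15.0, 20.0, 13.0, 8.0, 0.0 m³/s.
The maximum is 20.0 m³/s, occurring at the reading for t = 12 h.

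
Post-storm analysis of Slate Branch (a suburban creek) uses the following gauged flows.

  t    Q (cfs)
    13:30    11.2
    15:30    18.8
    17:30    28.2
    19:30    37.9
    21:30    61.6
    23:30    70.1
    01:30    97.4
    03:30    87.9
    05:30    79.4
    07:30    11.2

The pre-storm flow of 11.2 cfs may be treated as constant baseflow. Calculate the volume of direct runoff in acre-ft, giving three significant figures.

V ≈ 64.7 acre-ft

Direct-runoff ordinates (Q − Q_b): 0.0, 7.6, 17.0, 26.7, 50.4, 58.9, 86.2, 76.7, 68.2, 0.0 cfs.
ΣQ_DR = 391.7 cfs.
With Δt = 2 h = 7200 s, V = ΣQ_DR · Δt = 391.7 × 7200 = 2.82 × 10^6 ft³ = 64.7 acre-ft.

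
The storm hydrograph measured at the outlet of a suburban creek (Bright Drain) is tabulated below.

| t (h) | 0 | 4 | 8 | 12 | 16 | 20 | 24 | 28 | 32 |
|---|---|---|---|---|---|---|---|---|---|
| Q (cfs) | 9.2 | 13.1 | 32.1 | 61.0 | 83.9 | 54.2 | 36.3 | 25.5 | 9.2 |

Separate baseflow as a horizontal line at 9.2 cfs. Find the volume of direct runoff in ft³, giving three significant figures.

V ≈ 3.48 × 10^6 ft³

Direct-runoff ordinates (Q − Q_b): 0.0, 3.9, 22.9, 51.8, 74.7, 45.0, 27.1, 16.3, 0.0 cfs.
ΣQ_DR = 241.7 cfs.
With Δt = 4 h = 14400 s, V = ΣQ_DR · Δt = 241.7 × 14400 = 3.48 × 10^6 ft³.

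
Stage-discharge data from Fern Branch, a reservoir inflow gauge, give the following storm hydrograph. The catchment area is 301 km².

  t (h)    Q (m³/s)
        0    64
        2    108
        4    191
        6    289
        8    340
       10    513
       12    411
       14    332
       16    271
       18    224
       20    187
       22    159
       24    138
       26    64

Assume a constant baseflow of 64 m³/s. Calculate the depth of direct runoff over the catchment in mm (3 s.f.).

Direct runoff: 0.0, 44.0, 127.0, 225.0, 276.0, 449.0, 347.0, 268.0, 207.0, 160.0, 123.0, 95.0, 74.0, 0.0 m³/s; ΣQ_DR = 2395 m³/s.
V = ΣQ_DR · Δt = 2395 × 7200 s = 1.724 × 10^7 m³.
Over A = 301 km², depth = V / A = 57.3 mm.

d ≈ 57.3 mm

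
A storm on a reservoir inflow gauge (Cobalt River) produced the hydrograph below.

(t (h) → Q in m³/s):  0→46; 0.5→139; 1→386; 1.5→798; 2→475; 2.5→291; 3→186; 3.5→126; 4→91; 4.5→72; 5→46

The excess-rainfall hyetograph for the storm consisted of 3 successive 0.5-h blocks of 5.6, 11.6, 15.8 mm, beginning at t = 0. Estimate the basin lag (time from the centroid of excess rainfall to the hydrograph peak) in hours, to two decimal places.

Centroid of excess rainfall: t_c = Σ P_i·t̄_i / ΣP_i = 0.9045 h (block centres at 0.25, 0.75, 1.25 h).
Hydrograph peak occurs at t = 1.5 h, so basin lag t_L = 1.5 − 0.9045 = 0.60 h.

t_L ≈ 0.60 h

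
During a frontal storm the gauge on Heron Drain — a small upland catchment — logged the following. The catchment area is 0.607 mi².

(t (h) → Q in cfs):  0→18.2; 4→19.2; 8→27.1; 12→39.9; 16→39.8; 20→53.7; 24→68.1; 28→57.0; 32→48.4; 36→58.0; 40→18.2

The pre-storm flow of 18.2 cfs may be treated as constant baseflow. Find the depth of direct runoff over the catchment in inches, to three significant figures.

Direct runoff: 0.0, 1.0, 8.9, 21.7, 21.6, 35.5, 49.9, 38.8, 30.2, 39.8, 0.0 cfs; ΣQ_DR = 247.4 cfs.
V = ΣQ_DR · Δt = 247.4 × 14400 s = 3.563 × 10^6 ft³.
Over A = 0.607 mi², depth = V / A = 2.53 in.

d ≈ 2.53 in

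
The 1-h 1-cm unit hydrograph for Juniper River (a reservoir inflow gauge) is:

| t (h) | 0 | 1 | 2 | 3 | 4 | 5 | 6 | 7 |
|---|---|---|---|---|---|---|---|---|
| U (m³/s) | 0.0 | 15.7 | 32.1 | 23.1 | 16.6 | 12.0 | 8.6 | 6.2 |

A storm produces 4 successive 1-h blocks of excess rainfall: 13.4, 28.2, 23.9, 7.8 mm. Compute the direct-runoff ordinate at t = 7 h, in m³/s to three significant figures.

Q ≈ 74.2 m³/s

By discrete convolution, Q_j = Σ (P_i / 10 mm) · U_{j−i}.
At t = 7 h (j=7): Q = (13.4/10)·6.2 + (28.2/10)·8.6 + (23.9/10)·12.0 + (7.8/10)·16.6 = 74.2 m³/s.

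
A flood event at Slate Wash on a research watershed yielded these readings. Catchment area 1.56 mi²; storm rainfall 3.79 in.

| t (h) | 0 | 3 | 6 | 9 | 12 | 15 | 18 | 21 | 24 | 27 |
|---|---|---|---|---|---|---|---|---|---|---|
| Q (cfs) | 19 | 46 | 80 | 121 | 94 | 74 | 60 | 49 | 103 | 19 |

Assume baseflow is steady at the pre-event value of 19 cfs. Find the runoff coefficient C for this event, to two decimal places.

ΣQ_DR = 475.0 cfs; V = ΣQ_DR·Δt = 5.130 × 10^6 ft³.
Runoff depth d = V / A = 1.415 in.
C = d / P = 1.415 / 3.79 = 0.37.

C ≈ 0.37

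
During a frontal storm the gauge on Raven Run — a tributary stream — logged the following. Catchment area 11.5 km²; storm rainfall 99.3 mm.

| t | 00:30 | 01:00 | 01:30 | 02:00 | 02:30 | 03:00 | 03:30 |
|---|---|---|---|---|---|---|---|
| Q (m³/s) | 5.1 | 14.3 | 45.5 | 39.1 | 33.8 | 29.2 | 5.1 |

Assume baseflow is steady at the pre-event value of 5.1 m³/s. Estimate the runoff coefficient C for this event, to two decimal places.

C ≈ 0.22

ΣQ_DR = 136.4 m³/s; V = ΣQ_DR·Δt = 2.455 × 10^5 m³.
Runoff depth d = V / A = 21.35 mm.
C = d / P = 21.35 / 99.3 = 0.22.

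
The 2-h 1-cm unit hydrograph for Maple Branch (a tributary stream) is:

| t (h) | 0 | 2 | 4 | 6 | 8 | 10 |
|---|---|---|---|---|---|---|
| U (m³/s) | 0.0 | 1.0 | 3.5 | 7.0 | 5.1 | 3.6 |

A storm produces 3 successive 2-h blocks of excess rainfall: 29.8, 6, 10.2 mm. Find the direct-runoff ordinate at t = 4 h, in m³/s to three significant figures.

By discrete convolution, Q_j = Σ (P_i / 10 mm) · U_{j−i}.
At t = 4 h (j=2): Q = (29.8/10)·3.5 + (6/10)·1.0 + (10.2/10)·0.0 = 11.0 m³/s.

Q ≈ 11.0 m³/s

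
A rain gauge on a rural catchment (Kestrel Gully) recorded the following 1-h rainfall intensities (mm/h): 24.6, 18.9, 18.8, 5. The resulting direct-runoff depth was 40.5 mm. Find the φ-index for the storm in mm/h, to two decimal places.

φ ≈ 7.27 mm/h

Only the 3 blocks with intensity above φ contribute runoff: 24.6, 18.9, 18.8 mm/h.
Σ(I−φ)·Δt = d  ⇒  (24.6+18.9+18.8 − 3φ)·1 = 40.5
φ = (62.30 − 40.5/1) / 3 = 7.27 mm/h.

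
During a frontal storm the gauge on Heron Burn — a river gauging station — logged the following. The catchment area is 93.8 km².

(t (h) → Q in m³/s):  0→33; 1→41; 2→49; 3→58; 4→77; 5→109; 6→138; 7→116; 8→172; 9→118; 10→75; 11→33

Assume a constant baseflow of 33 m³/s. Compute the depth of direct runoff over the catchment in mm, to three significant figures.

Direct runoff: 0.0, 8.0, 16.0, 25.0, 44.0, 76.0, 105.0, 83.0, 139.0, 85.0, 42.0, 0.0 m³/s; ΣQ_DR = 623.0 m³/s.
V = ΣQ_DR · Δt = 623.0 × 3600 s = 2.243 × 10^6 m³.
Over A = 93.8 km², depth = V / A = 23.9 mm.

d ≈ 23.9 mm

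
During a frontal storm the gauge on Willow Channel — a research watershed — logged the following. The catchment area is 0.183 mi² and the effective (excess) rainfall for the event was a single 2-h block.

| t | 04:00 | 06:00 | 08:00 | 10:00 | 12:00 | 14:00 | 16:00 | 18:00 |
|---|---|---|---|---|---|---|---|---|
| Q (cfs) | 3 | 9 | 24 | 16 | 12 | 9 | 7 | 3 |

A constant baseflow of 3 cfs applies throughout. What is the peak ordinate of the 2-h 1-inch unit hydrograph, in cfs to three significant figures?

U_p ≈ 21.0 cfs

Direct runoff: 0.0, 6.0, 21.0, 13.0, 9.0, 6.0, 4.0, 0.0 cfs; ΣQ_DR = 59.00 cfs, peak = 21.0 cfs.
Runoff depth d = ΣQ_DR·Δt / A = 59.00 × 7200 / (0.183 mi²) = 0.9992 in.
The 1-inch UH is the DRH scaled by (1 in)/d, so U_p = 21.0 × 1/0.9992 = 21.0 cfs.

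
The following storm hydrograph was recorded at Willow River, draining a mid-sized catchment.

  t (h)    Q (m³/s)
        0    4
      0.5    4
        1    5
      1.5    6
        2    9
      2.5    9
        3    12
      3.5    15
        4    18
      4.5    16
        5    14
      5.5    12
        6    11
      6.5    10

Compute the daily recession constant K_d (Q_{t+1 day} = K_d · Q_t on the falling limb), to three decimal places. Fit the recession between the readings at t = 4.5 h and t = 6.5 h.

K_d ≈ 0.004

Between t = 4.5 h and t = 6.5 h the flow falls from 16 to 10 m³/s over 4×0.5 h = 2 h.
Per-interval ratio K = (10/16)^(1/4) = 0.8891; K_d = K^(24/0.5) = 0.004.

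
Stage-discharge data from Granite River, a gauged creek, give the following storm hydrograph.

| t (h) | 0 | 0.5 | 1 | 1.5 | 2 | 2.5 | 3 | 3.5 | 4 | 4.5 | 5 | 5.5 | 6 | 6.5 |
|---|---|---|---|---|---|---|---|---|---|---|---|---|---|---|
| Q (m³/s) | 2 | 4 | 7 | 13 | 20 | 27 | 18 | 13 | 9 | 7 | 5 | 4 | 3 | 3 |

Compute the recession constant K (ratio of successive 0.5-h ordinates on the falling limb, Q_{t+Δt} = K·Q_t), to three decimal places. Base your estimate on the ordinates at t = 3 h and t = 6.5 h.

K ≈ 0.774

Using the recession-limb readings at t = 3 h and t = 6.5 h: Q falls from 18 to 3 m³/s over 7 intervals.
K = (Q₂/Q₁)^(1/7) = (3/18)^(1/7) = 0.774.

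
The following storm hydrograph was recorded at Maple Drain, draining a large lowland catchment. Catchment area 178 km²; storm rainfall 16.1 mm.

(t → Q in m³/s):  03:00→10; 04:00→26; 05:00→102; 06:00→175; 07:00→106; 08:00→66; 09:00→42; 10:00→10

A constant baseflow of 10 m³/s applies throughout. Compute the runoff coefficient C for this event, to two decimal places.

C ≈ 0.57

ΣQ_DR = 457.0 m³/s; V = ΣQ_DR·Δt = 1.645 × 10^6 m³.
Runoff depth d = V / A = 9.243 mm.
C = d / P = 9.243 / 16.1 = 0.57.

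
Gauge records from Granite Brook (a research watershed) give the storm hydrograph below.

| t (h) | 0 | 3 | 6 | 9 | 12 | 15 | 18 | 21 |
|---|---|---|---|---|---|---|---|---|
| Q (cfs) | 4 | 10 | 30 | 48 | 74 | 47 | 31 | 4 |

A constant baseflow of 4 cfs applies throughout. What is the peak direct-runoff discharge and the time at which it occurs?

Subtracting baseflow gives direct-runoff ordinates: 0.0, 6.0, 26.0, 44.0, 70.0, 43.0, 27.0, 0.0 cfs.
The maximum is 70.0 cfs, occurring at the reading for t = 12 h.

Q_p = 70.0 cfs at t = 12 h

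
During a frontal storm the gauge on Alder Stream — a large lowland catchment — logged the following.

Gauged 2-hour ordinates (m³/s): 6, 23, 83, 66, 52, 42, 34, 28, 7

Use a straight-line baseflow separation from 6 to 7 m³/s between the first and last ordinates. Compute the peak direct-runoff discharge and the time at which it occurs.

Q_p = 76.75 m³/s at t = 4 h

Subtracting baseflow gives direct-runoff ordinates: 0.00, 16.88, 76.75, 59.62, 45.50, 35.38, 27.25, 21.12, 0.00 m³/s.
The maximum is 76.75 m³/s, occurring at the reading for t = 4 h.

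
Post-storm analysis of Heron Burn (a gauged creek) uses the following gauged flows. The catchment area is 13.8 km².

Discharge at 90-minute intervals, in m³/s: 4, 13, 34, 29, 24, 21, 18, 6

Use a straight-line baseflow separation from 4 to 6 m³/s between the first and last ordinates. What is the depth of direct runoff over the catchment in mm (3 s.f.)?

Direct runoff: 0.00, 8.71, 29.43, 24.14, 18.86, 15.57, 12.29, 0.00 m³/s; ΣQ_DR = 109.0 m³/s.
V = ΣQ_DR · Δt = 109.0 × 5400 s = 5.886 × 10^5 m³.
Over A = 13.8 km², depth = V / A = 42.7 mm.

d ≈ 42.7 mm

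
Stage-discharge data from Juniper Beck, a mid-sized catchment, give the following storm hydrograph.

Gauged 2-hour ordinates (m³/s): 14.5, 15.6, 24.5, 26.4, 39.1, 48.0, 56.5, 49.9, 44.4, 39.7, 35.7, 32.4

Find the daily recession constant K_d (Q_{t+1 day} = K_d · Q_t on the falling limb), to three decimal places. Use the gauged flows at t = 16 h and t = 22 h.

Between t = 16 h and t = 22 h the flow falls from 44.4 to 32.4 m³/s over 3×2 h = 6 h.
Per-interval ratio K = (32.4/44.4)^(1/3) = 0.9003; K_d = K^(24/2) = 0.284.

K_d ≈ 0.284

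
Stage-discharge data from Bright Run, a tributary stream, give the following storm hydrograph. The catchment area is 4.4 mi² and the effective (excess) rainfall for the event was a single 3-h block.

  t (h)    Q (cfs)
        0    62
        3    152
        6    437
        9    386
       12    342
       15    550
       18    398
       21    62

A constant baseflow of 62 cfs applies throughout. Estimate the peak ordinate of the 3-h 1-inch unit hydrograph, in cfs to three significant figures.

U_p ≈ 244 cfs

Direct runoff: 0.0, 90.0, 375.0, 324.0, 280.0, 488.0, 336.0, 0.0 cfs; ΣQ_DR = 1893 cfs, peak = 488.0 cfs.
Runoff depth d = ΣQ_DR·Δt / A = 1893 × 10800 / (4.4 mi²) = 2.000 in.
The 1-inch UH is the DRH scaled by (1 in)/d, so U_p = 488.0 × 1/2.000 = 244 cfs.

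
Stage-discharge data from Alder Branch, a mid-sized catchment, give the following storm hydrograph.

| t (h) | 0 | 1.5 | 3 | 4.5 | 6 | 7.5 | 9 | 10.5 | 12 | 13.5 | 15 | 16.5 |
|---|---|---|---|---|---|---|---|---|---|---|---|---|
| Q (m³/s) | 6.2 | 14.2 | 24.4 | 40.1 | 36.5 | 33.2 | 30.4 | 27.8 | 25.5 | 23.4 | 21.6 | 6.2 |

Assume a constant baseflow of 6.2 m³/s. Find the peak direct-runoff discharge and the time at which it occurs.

Q_p = 33.9 m³/s at t = 4.5 h

Subtracting baseflow gives direct-runoff ordinates: 0.0, 8.0, 18.2, 33.9, 30.3, 27.0, 24.2, 21.6, 19.3, 17.2, 15.4, 0.0 m³/s.
The maximum is 33.9 m³/s, occurring at the reading for t = 4.5 h.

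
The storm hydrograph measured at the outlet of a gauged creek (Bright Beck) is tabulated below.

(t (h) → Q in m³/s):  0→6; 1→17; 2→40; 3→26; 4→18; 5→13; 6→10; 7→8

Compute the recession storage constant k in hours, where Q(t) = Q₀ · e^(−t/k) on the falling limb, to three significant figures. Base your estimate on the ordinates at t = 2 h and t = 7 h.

k ≈ 3.11 h

On the falling limb, Q drops from 40 to 8 m³/s between t = 2 h and t = 7 h (Δt = 5 h).
k = −Δt / ln(Q₂/Q₁) = −5 / ln(8/40) = 3.11 h.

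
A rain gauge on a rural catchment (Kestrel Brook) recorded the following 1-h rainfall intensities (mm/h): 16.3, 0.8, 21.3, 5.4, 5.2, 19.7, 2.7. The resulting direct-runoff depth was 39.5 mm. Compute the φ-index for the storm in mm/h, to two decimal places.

Only the 3 blocks with intensity above φ contribute runoff: 16.3, 21.3, 19.7 mm/h.
Σ(I−φ)·Δt = d  ⇒  (16.3+21.3+19.7 − 3φ)·1 = 39.5
φ = (57.30 − 39.5/1) / 3 = 5.93 mm/h.

φ ≈ 5.93 mm/h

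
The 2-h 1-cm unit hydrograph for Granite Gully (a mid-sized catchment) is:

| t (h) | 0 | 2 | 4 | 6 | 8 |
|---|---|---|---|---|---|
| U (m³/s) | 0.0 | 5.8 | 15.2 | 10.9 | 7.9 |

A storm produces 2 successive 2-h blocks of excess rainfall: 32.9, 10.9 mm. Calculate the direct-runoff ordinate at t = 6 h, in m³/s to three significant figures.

By discrete convolution, Q_j = Σ (P_i / 10 mm) · U_{j−i}.
At t = 6 h (j=3): Q = (32.9/10)·10.9 + (10.9/10)·15.2 = 52.4 m³/s.

Q ≈ 52.4 m³/s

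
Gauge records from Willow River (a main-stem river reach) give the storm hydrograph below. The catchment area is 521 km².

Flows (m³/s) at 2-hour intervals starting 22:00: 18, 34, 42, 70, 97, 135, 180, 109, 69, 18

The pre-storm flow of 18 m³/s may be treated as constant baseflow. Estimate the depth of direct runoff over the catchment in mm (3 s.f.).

d ≈ 8.18 mm

Direct runoff: 0.0, 16.0, 24.0, 52.0, 79.0, 117.0, 162.0, 91.0, 51.0, 0.0 m³/s; ΣQ_DR = 592.0 m³/s.
V = ΣQ_DR · Δt = 592.0 × 7200 s = 4.262 × 10^6 m³.
Over A = 521 km², depth = V / A = 8.18 mm.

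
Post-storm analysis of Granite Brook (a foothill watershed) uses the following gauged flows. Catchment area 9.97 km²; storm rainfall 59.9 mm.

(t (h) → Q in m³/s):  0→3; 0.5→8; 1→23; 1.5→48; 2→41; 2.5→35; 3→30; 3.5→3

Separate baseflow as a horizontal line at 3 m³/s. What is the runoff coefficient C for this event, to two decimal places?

ΣQ_DR = 167.0 m³/s; V = ΣQ_DR·Δt = 3.006 × 10^5 m³.
Runoff depth d = V / A = 30.15 mm.
C = d / P = 30.15 / 59.9 = 0.50.

C ≈ 0.50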